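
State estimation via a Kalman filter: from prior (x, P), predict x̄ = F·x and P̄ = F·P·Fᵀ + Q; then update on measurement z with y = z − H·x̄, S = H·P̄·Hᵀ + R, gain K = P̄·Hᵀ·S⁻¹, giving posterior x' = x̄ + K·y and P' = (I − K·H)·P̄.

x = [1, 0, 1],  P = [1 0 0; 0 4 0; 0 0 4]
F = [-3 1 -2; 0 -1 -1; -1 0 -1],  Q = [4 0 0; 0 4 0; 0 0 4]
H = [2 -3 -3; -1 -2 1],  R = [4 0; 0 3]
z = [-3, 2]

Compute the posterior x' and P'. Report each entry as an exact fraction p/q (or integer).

x̄ = F·x = [-5, -1, -2]
P̄ = F·P·Fᵀ + Q = [33 4 11; 4 12 4; 11 4 9]
y = z − H·x̄ = [-2, -3]
S = H·P̄·Hᵀ + R = [217 42; 42 71]
K = P̄·Hᵀ·S⁻¹ = [393/1949 -1056/1949; -1832/13643 -504/1949; -787/13643 -208/1949]
x' = x̄ + K·y = [-7363/1949, 605/13643, -21344/13643]
P' = (I − K·H)·P̄ = [24384/1949 -1828/1949 17560/1949; -1828/1949 5764/13643 -11852/13643; 17560/1949 -11852/13643 94848/13643]

x' = [-7363/1949, 605/13643, -21344/13643]
P' = [24384/1949 -1828/1949 17560/1949; -1828/1949 5764/13643 -11852/13643; 17560/1949 -11852/13643 94848/13643]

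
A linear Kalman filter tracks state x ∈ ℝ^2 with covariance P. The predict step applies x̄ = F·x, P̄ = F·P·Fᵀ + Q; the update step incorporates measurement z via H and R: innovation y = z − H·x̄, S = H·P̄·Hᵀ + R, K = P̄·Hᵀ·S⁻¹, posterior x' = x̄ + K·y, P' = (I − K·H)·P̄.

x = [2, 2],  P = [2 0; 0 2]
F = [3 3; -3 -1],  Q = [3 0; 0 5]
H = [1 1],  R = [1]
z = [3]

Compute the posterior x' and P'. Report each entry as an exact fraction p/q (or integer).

x' = [189/17, -137/17]
P' = [438/17 -423/17; -423/17 424/17]

x̄ = F·x = [12, -8]
P̄ = F·P·Fᵀ + Q = [39 -24; -24 25]
y = z − H·x̄ = [-1]
S = H·P̄·Hᵀ + R = [17]
K = P̄·Hᵀ·S⁻¹ = [15/17; 1/17]
x' = x̄ + K·y = [189/17, -137/17]
P' = (I − K·H)·P̄ = [438/17 -423/17; -423/17 424/17]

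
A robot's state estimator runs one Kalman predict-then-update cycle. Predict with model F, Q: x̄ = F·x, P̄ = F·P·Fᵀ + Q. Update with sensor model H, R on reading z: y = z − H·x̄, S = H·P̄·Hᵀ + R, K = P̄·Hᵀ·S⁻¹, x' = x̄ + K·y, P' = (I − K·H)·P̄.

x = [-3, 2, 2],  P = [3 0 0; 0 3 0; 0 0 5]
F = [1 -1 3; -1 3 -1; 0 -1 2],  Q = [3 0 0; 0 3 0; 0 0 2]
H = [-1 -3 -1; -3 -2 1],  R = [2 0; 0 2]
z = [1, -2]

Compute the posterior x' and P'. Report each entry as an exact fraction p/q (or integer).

x' = [4529/1291, -3311/1291, 13501/3873]
P' = [20727/2582 -8182/1291 26107/2582; -8182/1291 6664/1291 -31180/3873; 26107/2582 -31180/3873 105233/7746]

x̄ = F·x = [1, 7, 2]
P̄ = F·P·Fᵀ + Q = [54 -27 33; -27 38 -19; 33 -19 25]
y = z − H·x̄ = [25, 13]
S = H·P̄·Hᵀ + R = [213 153; 153 219]
K = P̄·Hᵀ·S⁻¹ = [1129/2582 -1673/2582; -2125/3873 1237/3873; 1763/7746 -835/2582]
x' = x̄ + K·y = [4529/1291, -3311/1291, 13501/3873]
P' = (I − K·H)·P̄ = [20727/2582 -8182/1291 26107/2582; -8182/1291 6664/1291 -31180/3873; 26107/2582 -31180/3873 105233/7746]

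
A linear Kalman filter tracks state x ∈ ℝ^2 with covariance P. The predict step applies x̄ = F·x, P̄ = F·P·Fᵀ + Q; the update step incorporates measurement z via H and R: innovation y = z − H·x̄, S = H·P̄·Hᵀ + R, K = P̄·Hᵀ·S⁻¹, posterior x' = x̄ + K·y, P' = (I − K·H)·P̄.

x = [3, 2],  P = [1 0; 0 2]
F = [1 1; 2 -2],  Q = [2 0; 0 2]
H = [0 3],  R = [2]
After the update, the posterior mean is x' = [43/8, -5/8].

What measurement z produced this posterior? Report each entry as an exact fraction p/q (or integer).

z = [-2]

x̄ = F·x = [5, 2]
P̄ = F·P·Fᵀ + Q = [5 -2; -2 14]
S = H·P̄·Hᵀ + R = [128]
K = P̄·Hᵀ·S⁻¹ = [-3/64; 21/64]
x' − x̄ = [3/8, -21/8] = K·y
y = (KᵀK)⁻¹·Kᵀ·(x' − x̄) = [-8]
z = y + H·x̄ = [-8] + [6] = [-2]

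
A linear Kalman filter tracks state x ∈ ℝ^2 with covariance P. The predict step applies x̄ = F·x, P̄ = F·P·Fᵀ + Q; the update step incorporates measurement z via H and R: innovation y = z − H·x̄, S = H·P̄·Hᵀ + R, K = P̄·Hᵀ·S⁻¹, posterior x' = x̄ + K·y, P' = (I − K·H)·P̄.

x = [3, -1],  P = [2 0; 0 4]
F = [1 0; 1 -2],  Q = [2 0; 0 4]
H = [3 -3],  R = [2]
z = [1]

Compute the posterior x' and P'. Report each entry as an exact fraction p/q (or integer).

x̄ = F·x = [3, 5]
P̄ = F·P·Fᵀ + Q = [4 2; 2 22]
y = z − H·x̄ = [7]
S = H·P̄·Hᵀ + R = [200]
K = P̄·Hᵀ·S⁻¹ = [3/100; -3/10]
x' = x̄ + K·y = [321/100, 29/10]
P' = (I − K·H)·P̄ = [191/50 19/5; 19/5 4]

x' = [321/100, 29/10]
P' = [191/50 19/5; 19/5 4]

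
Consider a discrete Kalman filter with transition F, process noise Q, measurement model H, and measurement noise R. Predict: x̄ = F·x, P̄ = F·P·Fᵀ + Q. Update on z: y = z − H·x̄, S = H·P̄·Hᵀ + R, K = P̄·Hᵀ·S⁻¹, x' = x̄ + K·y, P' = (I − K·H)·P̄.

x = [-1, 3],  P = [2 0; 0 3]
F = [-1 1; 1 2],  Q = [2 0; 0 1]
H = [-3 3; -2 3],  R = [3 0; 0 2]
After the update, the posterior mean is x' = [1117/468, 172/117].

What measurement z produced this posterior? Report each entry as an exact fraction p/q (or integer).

x̄ = F·x = [4, 5]
P̄ = F·P·Fᵀ + Q = [7 4; 4 15]
S = H·P̄·Hᵀ + R = [129 117; 117 117]
K = P̄·Hᵀ·S⁻¹ = [-7/12 265/468; -1/3 76/117]
x' − x̄ = [-755/468, -413/117] = K·y
y = (KᵀK)⁻¹·Kᵀ·(x' − x̄) = [-5, -8]
z = y + H·x̄ = [-5, -8] + [3, 7] = [-2, -1]

z = [-2, -1]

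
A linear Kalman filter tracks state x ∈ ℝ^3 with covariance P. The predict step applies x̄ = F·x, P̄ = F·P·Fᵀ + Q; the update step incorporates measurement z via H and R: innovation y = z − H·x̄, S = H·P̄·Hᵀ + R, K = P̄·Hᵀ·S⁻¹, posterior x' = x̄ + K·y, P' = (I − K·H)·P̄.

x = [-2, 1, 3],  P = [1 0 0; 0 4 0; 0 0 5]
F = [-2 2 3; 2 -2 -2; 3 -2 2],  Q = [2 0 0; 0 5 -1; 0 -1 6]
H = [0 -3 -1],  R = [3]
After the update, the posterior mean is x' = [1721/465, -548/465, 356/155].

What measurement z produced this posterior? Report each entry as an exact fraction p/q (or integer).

x̄ = F·x = [15, -12, -2]
P̄ = F·P·Fᵀ + Q = [67 -50 8; -50 45 1; 8 1 51]
S = H·P̄·Hᵀ + R = [465]
K = P̄·Hᵀ·S⁻¹ = [142/465; -136/465; -18/155]
x' − x̄ = [-5254/465, 5032/465, 666/155] = K·y
y = (KᵀK)⁻¹·Kᵀ·(x' − x̄) = [-37]
z = y + H·x̄ = [-37] + [38] = [1]

z = [1]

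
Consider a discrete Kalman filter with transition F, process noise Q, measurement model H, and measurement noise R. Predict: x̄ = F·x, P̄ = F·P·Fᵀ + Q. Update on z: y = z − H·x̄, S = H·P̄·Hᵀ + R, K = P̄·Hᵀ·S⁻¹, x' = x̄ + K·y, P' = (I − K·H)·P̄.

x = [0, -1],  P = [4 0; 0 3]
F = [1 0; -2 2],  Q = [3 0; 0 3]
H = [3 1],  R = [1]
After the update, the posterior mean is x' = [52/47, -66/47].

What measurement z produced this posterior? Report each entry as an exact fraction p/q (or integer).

z = [2]

x̄ = F·x = [0, -2]
P̄ = F·P·Fᵀ + Q = [7 -8; -8 31]
S = H·P̄·Hᵀ + R = [47]
K = P̄·Hᵀ·S⁻¹ = [13/47; 7/47]
x' − x̄ = [52/47, 28/47] = K·y
y = (KᵀK)⁻¹·Kᵀ·(x' − x̄) = [4]
z = y + H·x̄ = [4] + [-2] = [2]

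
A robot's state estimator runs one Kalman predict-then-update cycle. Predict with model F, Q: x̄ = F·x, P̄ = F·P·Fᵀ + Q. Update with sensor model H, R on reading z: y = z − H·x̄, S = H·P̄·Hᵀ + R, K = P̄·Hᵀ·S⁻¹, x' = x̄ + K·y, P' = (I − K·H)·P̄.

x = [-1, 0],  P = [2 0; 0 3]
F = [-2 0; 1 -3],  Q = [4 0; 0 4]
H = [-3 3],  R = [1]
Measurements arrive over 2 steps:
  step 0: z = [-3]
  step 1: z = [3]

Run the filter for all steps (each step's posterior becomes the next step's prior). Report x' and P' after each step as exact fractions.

step 0: x' = [334/239, 94/239], P' = [1716/239 1708/239; 1708/239 3453/478]
step 1: x' = [-73156/39187, -33007/39187], P' = [1206268/39187 1204260/39187; 1204260/39187 1206553/39187]

step 0: x̄ = F·x = [2, -1]
step 0: P̄ = F·P·Fᵀ + Q = [12 -4; -4 33]
step 0: y = z − H·x̄ = [6]
step 0: S = H·P̄·Hᵀ + R = [478]
step 0: K = P̄·Hᵀ·S⁻¹ = [-24/239; 111/478]
step 0: x' = x̄ + K·y = [334/239, 94/239]
step 0: P' = (I − K·H)·P̄ = [1716/239 1708/239; 1708/239 3453/478]
step 1: x̄ = F·x = [-668/239, 52/239]
step 1: P̄ = F·P·Fᵀ + Q = [7820/239 6816/239; 6816/239 15925/478]
step 1: y = z − H·x̄ = [-1443/239]
step 1: S = H·P̄·Hᵀ + R = [39187/478]
step 1: K = P̄·Hᵀ·S⁻¹ = [-6024/39187; 6879/39187]
step 1: x' = x̄ + K·y = [-73156/39187, -33007/39187]
step 1: P' = (I − K·H)·P̄ = [1206268/39187 1204260/39187; 1204260/39187 1206553/39187]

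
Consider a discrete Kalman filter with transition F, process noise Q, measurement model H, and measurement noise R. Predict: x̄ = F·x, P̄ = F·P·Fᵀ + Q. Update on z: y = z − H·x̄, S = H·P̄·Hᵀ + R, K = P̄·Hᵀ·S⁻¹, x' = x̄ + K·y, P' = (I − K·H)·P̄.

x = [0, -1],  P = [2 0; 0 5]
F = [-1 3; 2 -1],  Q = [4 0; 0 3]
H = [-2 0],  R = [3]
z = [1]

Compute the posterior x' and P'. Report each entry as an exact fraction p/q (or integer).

x̄ = F·x = [-3, 1]
P̄ = F·P·Fᵀ + Q = [51 -19; -19 16]
y = z − H·x̄ = [-5]
S = H·P̄·Hᵀ + R = [207]
K = P̄·Hᵀ·S⁻¹ = [-34/69; 38/207]
x' = x̄ + K·y = [-37/69, 17/207]
P' = (I − K·H)·P̄ = [17/23 -19/69; -19/69 1868/207]

x' = [-37/69, 17/207]
P' = [17/23 -19/69; -19/69 1868/207]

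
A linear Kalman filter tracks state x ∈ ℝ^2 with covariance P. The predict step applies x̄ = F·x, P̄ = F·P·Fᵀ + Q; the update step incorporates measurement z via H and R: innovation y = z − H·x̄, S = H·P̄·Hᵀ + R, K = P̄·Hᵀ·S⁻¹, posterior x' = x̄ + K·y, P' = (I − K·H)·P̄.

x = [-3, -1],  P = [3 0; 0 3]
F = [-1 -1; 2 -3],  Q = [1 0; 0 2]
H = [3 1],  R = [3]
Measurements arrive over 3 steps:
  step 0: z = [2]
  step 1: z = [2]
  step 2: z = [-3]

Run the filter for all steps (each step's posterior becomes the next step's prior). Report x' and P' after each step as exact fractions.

step 0: x' = [332/125, -29/5], P' = [299/125 -33/5; -33/5 21]
step 1: x' = [-16193/28883, 110113/28883], P' = [62566/86649 -51917/28883; -51917/28883 210078/28883]
step 2: x' = [-1705330/2761883, -7594449/5523766], P' = [1813599/2761883 -8621349/5523766; -8621349/5523766 141838599/22095064]

step 0: x̄ = F·x = [4, -3]
step 0: P̄ = F·P·Fᵀ + Q = [7 3; 3 41]
step 0: y = z − H·x̄ = [-7]
step 0: S = H·P̄·Hᵀ + R = [125]
step 0: K = P̄·Hᵀ·S⁻¹ = [24/125; 2/5]
step 0: x' = x̄ + K·y = [332/125, -29/5]
step 0: P' = (I − K·H)·P̄ = [299/125 -33/5; -33/5 21]
step 1: x̄ = F·x = [393/125, 2839/125]
step 1: P̄ = F·P·Fᵀ + Q = [1399/125 6452/125; 6452/125 34971/125]
step 1: y = z − H·x̄ = [-3768/125]
step 1: S = H·P̄·Hᵀ + R = [86649/125]
step 1: K = P̄·Hᵀ·S⁻¹ = [10649/86649; 18109/28883]
step 1: x' = x̄ + K·y = [-16193/28883, 110113/28883]
step 1: P' = (I − K·H)·P̄ = [62566/86649 -51917/28883; -51917/28883 210078/28883]
step 2: x̄ = F·x = [-93920/28883, -362725/28883]
step 2: P̄ = F·P·Fᵀ + Q = [467947/86649 1609819/86649; 1609819/86649 7964680/86649]
step 2: y = z − H·x̄ = [557836/28883]
step 2: S = H·P̄·Hᵀ + R = [22095064/86649]
step 2: K = P̄·Hᵀ·S⁻¹ = [753415/5523766; 12794137/22095064]
step 2: x' = x̄ + K·y = [-1705330/2761883, -7594449/5523766]
step 2: P' = (I − K·H)·P̄ = [1813599/2761883 -8621349/5523766; -8621349/5523766 141838599/22095064]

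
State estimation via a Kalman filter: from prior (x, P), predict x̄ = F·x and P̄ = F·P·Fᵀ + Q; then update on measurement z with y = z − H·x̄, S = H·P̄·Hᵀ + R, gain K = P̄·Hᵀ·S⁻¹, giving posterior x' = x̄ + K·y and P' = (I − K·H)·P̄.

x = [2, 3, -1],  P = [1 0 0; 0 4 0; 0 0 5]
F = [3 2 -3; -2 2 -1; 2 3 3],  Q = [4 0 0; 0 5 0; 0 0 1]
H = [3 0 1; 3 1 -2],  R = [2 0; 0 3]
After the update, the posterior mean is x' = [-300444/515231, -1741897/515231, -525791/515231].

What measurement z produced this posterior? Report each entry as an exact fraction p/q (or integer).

x̄ = F·x = [15, 3, 10]
P̄ = F·P·Fᵀ + Q = [74 25 -15; 25 30 5; -15 5 86]
S = H·P̄·Hᵀ + R = [664 619; 619 1353]
K = P̄·Hᵀ·S⁻¹ = [108608/515231 55795/515231; 49435/515231 13560/515231; 186701/515231 -166147/515231]
x' − x̄ = [-8028909/515231, -3287590/515231, -5678101/515231] = K·y
y = (KᵀK)⁻¹·Kᵀ·(x' − x̄) = [-58, -31]
z = y + H·x̄ = [-58, -31] + [55, 28] = [-3, -3]

z = [-3, -3]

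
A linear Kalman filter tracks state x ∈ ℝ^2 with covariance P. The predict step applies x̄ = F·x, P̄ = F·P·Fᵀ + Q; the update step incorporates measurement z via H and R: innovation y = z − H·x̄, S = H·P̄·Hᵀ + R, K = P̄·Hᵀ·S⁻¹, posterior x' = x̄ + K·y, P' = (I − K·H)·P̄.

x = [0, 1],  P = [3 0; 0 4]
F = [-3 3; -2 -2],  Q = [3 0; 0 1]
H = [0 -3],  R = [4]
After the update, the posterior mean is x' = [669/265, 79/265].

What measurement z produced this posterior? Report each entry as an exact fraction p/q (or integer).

z = [-1]

x̄ = F·x = [3, -2]
P̄ = F·P·Fᵀ + Q = [66 -6; -6 29]
S = H·P̄·Hᵀ + R = [265]
K = P̄·Hᵀ·S⁻¹ = [18/265; -87/265]
x' − x̄ = [-126/265, 609/265] = K·y
y = (KᵀK)⁻¹·Kᵀ·(x' − x̄) = [-7]
z = y + H·x̄ = [-7] + [6] = [-1]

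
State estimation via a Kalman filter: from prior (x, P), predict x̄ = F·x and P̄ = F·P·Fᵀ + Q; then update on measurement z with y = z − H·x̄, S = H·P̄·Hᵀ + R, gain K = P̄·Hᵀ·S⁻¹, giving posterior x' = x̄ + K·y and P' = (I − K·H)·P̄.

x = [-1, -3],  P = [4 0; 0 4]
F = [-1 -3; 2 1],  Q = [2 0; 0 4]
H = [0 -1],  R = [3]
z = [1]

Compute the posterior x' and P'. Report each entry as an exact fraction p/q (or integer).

x' = [190/27, -13/9]
P' = [734/27 -20/9; -20/9 8/3]

x̄ = F·x = [10, -5]
P̄ = F·P·Fᵀ + Q = [42 -20; -20 24]
y = z − H·x̄ = [-4]
S = H·P̄·Hᵀ + R = [27]
K = P̄·Hᵀ·S⁻¹ = [20/27; -8/9]
x' = x̄ + K·y = [190/27, -13/9]
P' = (I − K·H)·P̄ = [734/27 -20/9; -20/9 8/3]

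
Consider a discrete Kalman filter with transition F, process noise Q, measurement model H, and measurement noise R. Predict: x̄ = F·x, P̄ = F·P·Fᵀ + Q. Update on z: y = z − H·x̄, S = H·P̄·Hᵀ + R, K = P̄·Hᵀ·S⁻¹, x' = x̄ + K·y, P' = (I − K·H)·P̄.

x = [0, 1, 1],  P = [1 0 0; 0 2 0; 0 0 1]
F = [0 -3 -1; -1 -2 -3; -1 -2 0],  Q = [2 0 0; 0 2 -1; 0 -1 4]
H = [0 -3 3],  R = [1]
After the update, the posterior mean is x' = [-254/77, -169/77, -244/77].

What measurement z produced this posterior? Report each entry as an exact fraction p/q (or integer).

z = [-3]

x̄ = F·x = [-4, -5, -2]
P̄ = F·P·Fᵀ + Q = [21 15 12; 15 20 8; 12 8 13]
S = H·P̄·Hᵀ + R = [154]
K = P̄·Hᵀ·S⁻¹ = [-9/154; -18/77; 15/154]
x' − x̄ = [54/77, 216/77, -90/77] = K·y
y = (KᵀK)⁻¹·Kᵀ·(x' − x̄) = [-12]
z = y + H·x̄ = [-12] + [9] = [-3]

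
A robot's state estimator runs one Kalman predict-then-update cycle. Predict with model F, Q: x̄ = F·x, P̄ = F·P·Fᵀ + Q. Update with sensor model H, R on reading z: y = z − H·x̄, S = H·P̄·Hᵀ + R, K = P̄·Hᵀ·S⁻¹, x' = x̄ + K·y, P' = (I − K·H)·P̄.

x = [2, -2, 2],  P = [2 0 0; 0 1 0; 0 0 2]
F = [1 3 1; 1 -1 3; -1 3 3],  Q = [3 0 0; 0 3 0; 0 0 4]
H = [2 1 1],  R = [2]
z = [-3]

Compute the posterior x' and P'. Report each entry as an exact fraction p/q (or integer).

x' = [-792/221, 1881/221, -946/221]
P' = [1036/221 -1245/221 -727/221; -1245/221 3095/221 -511/221; -727/221 -511/221 2109/221]

x̄ = F·x = [-2, 10, -2]
P̄ = F·P·Fᵀ + Q = [16 5 13; 5 24 13; 13 13 33]
y = z − H·x̄ = [-7]
S = H·P̄·Hᵀ + R = [221]
K = P̄·Hᵀ·S⁻¹ = [50/221; 47/221; 72/221]
x' = x̄ + K·y = [-792/221, 1881/221, -946/221]
P' = (I − K·H)·P̄ = [1036/221 -1245/221 -727/221; -1245/221 3095/221 -511/221; -727/221 -511/221 2109/221]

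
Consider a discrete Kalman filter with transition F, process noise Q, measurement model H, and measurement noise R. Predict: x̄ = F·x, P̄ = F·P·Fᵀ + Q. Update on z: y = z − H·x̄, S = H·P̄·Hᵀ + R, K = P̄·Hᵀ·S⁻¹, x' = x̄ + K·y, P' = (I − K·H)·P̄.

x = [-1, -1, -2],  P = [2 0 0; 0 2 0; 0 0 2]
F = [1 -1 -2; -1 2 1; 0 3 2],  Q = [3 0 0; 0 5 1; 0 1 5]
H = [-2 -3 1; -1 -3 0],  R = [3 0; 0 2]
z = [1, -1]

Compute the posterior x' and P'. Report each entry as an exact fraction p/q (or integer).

x̄ = F·x = [4, -3, -7]
P̄ = F·P·Fᵀ + Q = [15 -10 -14; -10 17 17; -14 17 31]
y = z − H·x̄ = [7, -6]
S = H·P̄·Hᵀ + R = [81 56; 56 110]
K = P̄·Hᵀ·S⁻¹ = [-1190/2887 1999/5774; 378/2887 -2537/5774; 1476/2887 -3445/5774]
x' = x̄ + K·y = [-2779/2887, 1596/2887, 458/2887]
P' = (I − K·H)·P̄ = [23305/5774 -9101/5774 12167/5774; -9101/5774 4725/5774 -1759/5774; 12167/5774 -1759/5774 27913/5774]

x' = [-2779/2887, 1596/2887, 458/2887]
P' = [23305/5774 -9101/5774 12167/5774; -9101/5774 4725/5774 -1759/5774; 12167/5774 -1759/5774 27913/5774]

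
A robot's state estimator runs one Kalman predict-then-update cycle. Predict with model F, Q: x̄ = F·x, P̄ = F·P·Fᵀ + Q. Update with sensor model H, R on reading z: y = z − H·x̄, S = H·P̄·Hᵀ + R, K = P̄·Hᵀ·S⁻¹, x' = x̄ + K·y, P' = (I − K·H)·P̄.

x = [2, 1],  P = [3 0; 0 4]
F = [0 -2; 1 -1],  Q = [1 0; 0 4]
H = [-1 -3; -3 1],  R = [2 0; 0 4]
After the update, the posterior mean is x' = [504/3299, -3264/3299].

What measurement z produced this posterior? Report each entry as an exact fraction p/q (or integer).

z = [3, -2]

x̄ = F·x = [-2, 1]
P̄ = F·P·Fᵀ + Q = [17 8; 8 11]
S = H·P̄·Hᵀ + R = [166 82; 82 120]
K = P̄·Hᵀ·S⁻¹ = [-697/6598 -944/3299; -1927/6598 301/3299]
x' − x̄ = [7102/3299, -6563/3299] = K·y
y = (KᵀK)⁻¹·Kᵀ·(x' − x̄) = [4, -9]
z = y + H·x̄ = [4, -9] + [-1, 7] = [3, -2]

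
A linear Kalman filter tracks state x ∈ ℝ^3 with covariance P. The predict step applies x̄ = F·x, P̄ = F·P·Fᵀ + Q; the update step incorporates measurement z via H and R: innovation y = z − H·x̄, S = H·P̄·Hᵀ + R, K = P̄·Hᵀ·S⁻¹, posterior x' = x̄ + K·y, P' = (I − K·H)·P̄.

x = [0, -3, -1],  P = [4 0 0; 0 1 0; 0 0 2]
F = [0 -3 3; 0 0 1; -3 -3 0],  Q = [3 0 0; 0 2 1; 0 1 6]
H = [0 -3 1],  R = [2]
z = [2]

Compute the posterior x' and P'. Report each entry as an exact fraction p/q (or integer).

x̄ = F·x = [6, -1, 9]
P̄ = F·P·Fᵀ + Q = [30 6 9; 6 4 1; 9 1 51]
y = z − H·x̄ = [-10]
S = H·P̄·Hᵀ + R = [83]
K = P̄·Hᵀ·S⁻¹ = [-9/83; -11/83; 48/83]
x' = x̄ + K·y = [588/83, 27/83, 267/83]
P' = (I − K·H)·P̄ = [2409/83 399/83 1179/83; 399/83 211/83 611/83; 1179/83 611/83 1929/83]

x' = [588/83, 27/83, 267/83]
P' = [2409/83 399/83 1179/83; 399/83 211/83 611/83; 1179/83 611/83 1929/83]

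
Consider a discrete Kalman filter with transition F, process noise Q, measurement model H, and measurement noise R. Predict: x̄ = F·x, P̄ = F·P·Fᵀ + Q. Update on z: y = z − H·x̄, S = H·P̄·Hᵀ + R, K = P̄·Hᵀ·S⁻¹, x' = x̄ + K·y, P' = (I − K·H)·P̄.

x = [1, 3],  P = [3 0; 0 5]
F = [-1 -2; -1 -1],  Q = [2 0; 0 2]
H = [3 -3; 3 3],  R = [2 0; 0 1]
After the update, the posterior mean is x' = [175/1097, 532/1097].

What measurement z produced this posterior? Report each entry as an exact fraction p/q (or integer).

z = [-1, 2]

x̄ = F·x = [-7, -4]
P̄ = F·P·Fᵀ + Q = [25 13; 13 10]
S = H·P̄·Hᵀ + R = [83 135; 135 550]
K = P̄·Hᵀ·S⁻¹ = [882/5485 4602/27425; -873/5485 4512/27425]
x' − x̄ = [7854/1097, 4920/1097] = K·y
y = (KᵀK)⁻¹·Kᵀ·(x' − x̄) = [8, 35]
z = y + H·x̄ = [8, 35] + [-9, -33] = [-1, 2]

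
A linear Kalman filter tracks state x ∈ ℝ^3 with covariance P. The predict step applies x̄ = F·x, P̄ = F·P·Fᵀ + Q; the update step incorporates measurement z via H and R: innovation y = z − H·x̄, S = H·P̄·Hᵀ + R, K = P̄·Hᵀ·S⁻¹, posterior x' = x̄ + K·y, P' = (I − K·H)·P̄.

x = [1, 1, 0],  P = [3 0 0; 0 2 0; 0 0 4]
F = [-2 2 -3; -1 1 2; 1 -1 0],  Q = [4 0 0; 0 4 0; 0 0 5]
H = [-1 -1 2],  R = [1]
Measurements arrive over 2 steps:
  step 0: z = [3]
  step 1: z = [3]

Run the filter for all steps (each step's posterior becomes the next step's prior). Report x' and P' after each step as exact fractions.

step 0: x' = [-99/79, -63/158, 105/158], P' = [2562/79 -1799/79 365/79; -1799/79 3509/158 -55/158; 365/79 -55/158 355/158]
step 1: x' = [-157707/51064, 104061/102128, 3645/7856], P' = [975413/51064 -1168339/102128 28429/7856; -1168339/102128 2650593/204256 10689/15712; 28429/7856 10689/15712 35341/15712]

step 0: x̄ = F·x = [0, 0, 0]
step 0: P̄ = F·P·Fᵀ + Q = [60 -14 -10; -14 25 -5; -10 -5 10]
step 0: y = z − H·x̄ = [3]
step 0: S = H·P̄·Hᵀ + R = [158]
step 0: K = P̄·Hᵀ·S⁻¹ = [-33/79; -21/158; 35/158]
step 0: x' = x̄ + K·y = [-99/79, -63/158, 105/158]
step 0: P' = (I − K·H)·P̄ = [2562/79 -1799/79 365/79; -1799/79 3509/158 -55/158; 365/79 -55/158 355/158]
step 1: x̄ = F·x = [-45/158, 345/158, -135/158]
step 1: P̄ = F·P·Fᵀ + Q = [76563/158 28743/158 -34013/158; 28743/158 14741/158 -14259/158; -34013/158 -14259/158 16619/158]
step 1: y = z − H·x̄ = [522/79]
step 1: S = H·P̄·Hᵀ + R = [204256/79]
step 1: K = P̄·Hᵀ·S⁻¹ = [-43333/102128; -36001/204256; 3135/15712]
step 1: x' = x̄ + K·y = [-157707/51064, 104061/102128, 3645/7856]
step 1: P' = (I − K·H)·P̄ = [975413/51064 -1168339/102128 28429/7856; -1168339/102128 2650593/204256 10689/15712; 28429/7856 10689/15712 35341/15712]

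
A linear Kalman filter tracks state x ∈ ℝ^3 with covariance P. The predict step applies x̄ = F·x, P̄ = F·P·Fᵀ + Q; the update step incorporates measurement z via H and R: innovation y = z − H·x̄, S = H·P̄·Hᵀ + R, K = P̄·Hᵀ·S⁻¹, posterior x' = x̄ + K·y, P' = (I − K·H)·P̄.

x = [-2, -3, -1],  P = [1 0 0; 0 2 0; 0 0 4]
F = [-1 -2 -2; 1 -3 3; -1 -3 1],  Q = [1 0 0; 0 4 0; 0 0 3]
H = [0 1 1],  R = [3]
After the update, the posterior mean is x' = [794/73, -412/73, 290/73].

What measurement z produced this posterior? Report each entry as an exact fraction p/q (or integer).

z = [-2]

x̄ = F·x = [10, 4, 10]
P̄ = F·P·Fᵀ + Q = [26 -13 5; -13 59 29; 5 29 26]
S = H·P̄·Hᵀ + R = [146]
K = P̄·Hᵀ·S⁻¹ = [-4/73; 44/73; 55/146]
x' − x̄ = [64/73, -704/73, -440/73] = K·y
y = (KᵀK)⁻¹·Kᵀ·(x' − x̄) = [-16]
z = y + H·x̄ = [-16] + [14] = [-2]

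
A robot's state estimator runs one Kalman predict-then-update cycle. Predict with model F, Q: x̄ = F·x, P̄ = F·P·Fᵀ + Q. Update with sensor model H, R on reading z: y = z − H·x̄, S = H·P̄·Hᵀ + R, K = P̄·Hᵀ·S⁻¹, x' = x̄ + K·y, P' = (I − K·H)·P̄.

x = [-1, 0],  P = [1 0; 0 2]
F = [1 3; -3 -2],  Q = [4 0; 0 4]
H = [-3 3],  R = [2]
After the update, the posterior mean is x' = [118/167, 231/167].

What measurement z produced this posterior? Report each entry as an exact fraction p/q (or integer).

x̄ = F·x = [-1, 3]
P̄ = F·P·Fᵀ + Q = [23 -15; -15 21]
S = H·P̄·Hᵀ + R = [668]
K = P̄·Hᵀ·S⁻¹ = [-57/334; 27/167]
x' − x̄ = [285/167, -270/167] = K·y
y = (KᵀK)⁻¹·Kᵀ·(x' − x̄) = [-10]
z = y + H·x̄ = [-10] + [12] = [2]

z = [2]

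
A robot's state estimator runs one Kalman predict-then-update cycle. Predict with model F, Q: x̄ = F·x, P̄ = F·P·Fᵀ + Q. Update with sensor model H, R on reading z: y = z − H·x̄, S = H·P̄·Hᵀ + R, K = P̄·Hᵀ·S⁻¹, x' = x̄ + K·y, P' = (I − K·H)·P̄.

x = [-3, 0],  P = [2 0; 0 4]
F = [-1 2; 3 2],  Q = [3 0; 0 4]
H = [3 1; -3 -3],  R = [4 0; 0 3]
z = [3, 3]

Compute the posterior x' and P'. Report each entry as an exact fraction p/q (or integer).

x̄ = F·x = [3, -9]
P̄ = F·P·Fᵀ + Q = [21 10; 10 38]
y = z − H·x̄ = [3, -15]
S = H·P̄·Hᵀ + R = [291 -423; -423 714]
K = P̄·Hᵀ·S⁻¹ = [4261/9615 424/3205; -824/1923 -292/641]
x' = x̄ + K·y = [7516/3205, -2213/641]
P' = (I − K·H)·P̄ = [9158/9615 -2086/1923; -2086/1923 2962/1923]

x' = [7516/3205, -2213/641]
P' = [9158/9615 -2086/1923; -2086/1923 2962/1923]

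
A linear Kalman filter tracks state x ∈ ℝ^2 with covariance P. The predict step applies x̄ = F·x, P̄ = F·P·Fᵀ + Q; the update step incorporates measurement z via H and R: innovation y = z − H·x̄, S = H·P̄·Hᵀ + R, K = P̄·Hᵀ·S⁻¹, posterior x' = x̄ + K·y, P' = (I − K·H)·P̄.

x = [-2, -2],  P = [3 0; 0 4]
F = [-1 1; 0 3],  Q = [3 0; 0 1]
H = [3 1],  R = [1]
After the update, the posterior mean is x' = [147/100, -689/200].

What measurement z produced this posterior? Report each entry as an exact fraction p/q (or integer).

z = [1]

x̄ = F·x = [0, -6]
P̄ = F·P·Fᵀ + Q = [10 12; 12 37]
S = H·P̄·Hᵀ + R = [200]
K = P̄·Hᵀ·S⁻¹ = [21/100; 73/200]
x' − x̄ = [147/100, 511/200] = K·y
y = (KᵀK)⁻¹·Kᵀ·(x' − x̄) = [7]
z = y + H·x̄ = [7] + [-6] = [1]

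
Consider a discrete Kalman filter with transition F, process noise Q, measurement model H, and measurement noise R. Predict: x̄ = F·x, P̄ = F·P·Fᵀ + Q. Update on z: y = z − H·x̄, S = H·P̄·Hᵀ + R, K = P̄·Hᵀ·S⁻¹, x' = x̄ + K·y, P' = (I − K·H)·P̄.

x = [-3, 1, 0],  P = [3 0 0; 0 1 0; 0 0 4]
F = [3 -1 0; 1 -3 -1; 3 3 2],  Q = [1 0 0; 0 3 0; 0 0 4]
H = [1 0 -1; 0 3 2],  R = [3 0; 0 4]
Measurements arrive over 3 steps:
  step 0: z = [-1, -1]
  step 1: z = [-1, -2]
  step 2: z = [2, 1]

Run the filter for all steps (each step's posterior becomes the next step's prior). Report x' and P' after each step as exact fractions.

step 0: x̄ = F·x = [-10, -6, -6]
step 0: P̄ = F·P·Fᵀ + Q = [29 12 24; 12 19 -8; 24 -8 56]
step 0: y = z − H·x̄ = [3, 29]
step 0: S = H·P̄·Hᵀ + R = [40 -4; -4 303]
step 0: K = P̄·Hᵀ·S⁻¹ = [1851/12104 845/3026; 778/1513 215/1513; -1168/1513 424/1513]
step 0: x' = x̄ + K·y = [-17467/12104, -509/1513, -286/1513]
step 0: P' = (I − K·H)·P̄ = [57841/12104 -3794/1513 6536/1513; -3794/1513 4372/1513 -6128/1513; 6536/1513 -6128/1513 10040/1513]
step 1: x̄ = F·x = [-48329/12104, -2963/12104, -69193/12104]
step 1: P̄ = F·P·Fᵀ + Q = [749761/12104 376083/12104 645305/12104; 376083/12104 272649/12104 269139/12104; 645305/12104 269139/12104 697881/12104]
step 1: y = z − H·x̄ = [-4121/1513, 123067/12104]
step 1: S = H·P̄·Hᵀ + R = [24168/1513 26960/1513; 26960/1513 8523449/12104]
step 1: K = P̄·Hᵀ·S⁻¹ = [30454881/132306664 4597063/16538333; 6392733/16538333 2469765/16538333; -389191/675034 92167/337517]
step 1: x' = x̄ + K·y = [-237302649/132306664, 3650683/16538333, -924599/675034]
step 1: P' = (I − K·H)·P̄ = [583278583/132306664 -34863411/16538333 2509765/675034; -34863411/16538333 39320760/16538333 -1102890/337517; 2509765/675034 -1102890/337517 1838669/337517]
step 2: x̄ = F·x = [-741113411/132306664, -143697637/132306664, -986734363/132306664]
step 2: P̄ = F·P·Fᵀ + Q = [7369823719/132306664 3574532169/132306664 6448514679/132306664; 3574532169/132306664 2627670111/132306664 2549750241/132306664; 6448514679/132306664 2549750241/132306664 7187503151/132306664]
step 2: y = z − H·x̄ = [2374047/16538333, 2536868301/132306664]
step 2: S = H·P̄·Hᵀ + R = [257152188/16538333 199546105/16538333; 199546105/16538333 83525273151/132306664]
step 2: K = P̄·Hᵀ·S⁻¹ = [296624198085/1279461331436 89039384935/319865332859; 122575675263/319865332859 47374632915/319865332859; -366130656949/639730665718 87842108305/319865332859]
step 2: x' = x̄ + K·y = [-73820130016/319865332859, 578559786955/319865332859, -727515138341/319865332859]
step 2: P' = (I − K·H)·P̄ = [5619202352381/1279461331436 -669502446441/319865332859 2364664879063/639730665718; -669502446441/319865332859 754652492040/319865332859 -1037229472230/319865332859; 2364664879063/639730665718 -1037229472230/319865332859 1731528424955/319865332859]

step 0: x' = [-17467/12104, -509/1513, -286/1513], P' = [57841/12104 -3794/1513 6536/1513; -3794/1513 4372/1513 -6128/1513; 6536/1513 -6128/1513 10040/1513]
step 1: x' = [-237302649/132306664, 3650683/16538333, -924599/675034], P' = [583278583/132306664 -34863411/16538333 2509765/675034; -34863411/16538333 39320760/16538333 -1102890/337517; 2509765/675034 -1102890/337517 1838669/337517]
step 2: x' = [-73820130016/319865332859, 578559786955/319865332859, -727515138341/319865332859], P' = [5619202352381/1279461331436 -669502446441/319865332859 2364664879063/639730665718; -669502446441/319865332859 754652492040/319865332859 -1037229472230/319865332859; 2364664879063/639730665718 -1037229472230/319865332859 1731528424955/319865332859]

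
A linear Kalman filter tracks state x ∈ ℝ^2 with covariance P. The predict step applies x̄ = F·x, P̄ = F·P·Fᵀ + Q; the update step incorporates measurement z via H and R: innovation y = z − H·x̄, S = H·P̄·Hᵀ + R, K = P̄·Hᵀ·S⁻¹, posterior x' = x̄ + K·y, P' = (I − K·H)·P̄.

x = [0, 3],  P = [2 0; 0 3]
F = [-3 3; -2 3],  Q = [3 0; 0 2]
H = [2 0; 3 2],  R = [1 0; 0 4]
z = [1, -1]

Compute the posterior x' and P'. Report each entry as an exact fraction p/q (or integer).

x' = [84/295, -281/590]
P' = [303/1475 -687/2950; -687/2950 6523/5900]

x̄ = F·x = [9, 9]
P̄ = F·P·Fᵀ + Q = [48 39; 39 37]
y = z − H·x̄ = [-17, -46]
S = H·P̄·Hᵀ + R = [193 444; 444 1052]
K = P̄·Hᵀ·S⁻¹ = [606/1475 111/2950; -687/1475 2231/5900]
x' = x̄ + K·y = [84/295, -281/590]
P' = (I − K·H)·P̄ = [303/1475 -687/2950; -687/2950 6523/5900]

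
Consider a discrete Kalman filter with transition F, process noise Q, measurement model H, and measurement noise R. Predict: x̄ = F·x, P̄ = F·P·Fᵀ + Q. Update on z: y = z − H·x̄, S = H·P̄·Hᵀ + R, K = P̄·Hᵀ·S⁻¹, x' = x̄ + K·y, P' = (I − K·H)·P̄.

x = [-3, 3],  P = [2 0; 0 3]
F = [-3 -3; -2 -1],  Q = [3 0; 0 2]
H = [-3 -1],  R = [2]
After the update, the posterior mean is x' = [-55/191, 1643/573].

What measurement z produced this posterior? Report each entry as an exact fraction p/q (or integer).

z = [-2]

x̄ = F·x = [0, 3]
P̄ = F·P·Fᵀ + Q = [48 21; 21 13]
S = H·P̄·Hᵀ + R = [573]
K = P̄·Hᵀ·S⁻¹ = [-55/191; -76/573]
x' − x̄ = [-55/191, -76/573] = K·y
y = (KᵀK)⁻¹·Kᵀ·(x' − x̄) = [1]
z = y + H·x̄ = [1] + [-3] = [-2]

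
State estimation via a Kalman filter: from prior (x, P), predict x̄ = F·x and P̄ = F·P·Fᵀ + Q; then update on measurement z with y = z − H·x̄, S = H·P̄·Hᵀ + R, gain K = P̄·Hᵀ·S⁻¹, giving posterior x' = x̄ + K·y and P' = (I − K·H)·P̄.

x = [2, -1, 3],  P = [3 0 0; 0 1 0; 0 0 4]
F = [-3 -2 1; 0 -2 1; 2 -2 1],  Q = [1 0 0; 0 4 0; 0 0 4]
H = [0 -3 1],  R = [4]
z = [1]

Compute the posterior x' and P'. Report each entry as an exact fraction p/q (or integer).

x' = [-163/44, 61/22, 9]
P' = [503/22 -31/11 -10; -31/11 34/11 8; -10 8 24]

x̄ = F·x = [-1, 5, 9]
P̄ = F·P·Fᵀ + Q = [36 8 -10; 8 12 8; -10 8 24]
y = z − H·x̄ = [7]
S = H·P̄·Hᵀ + R = [88]
K = P̄·Hᵀ·S⁻¹ = [-17/44; -7/22; 0]
x' = x̄ + K·y = [-163/44, 61/22, 9]
P' = (I − K·H)·P̄ = [503/22 -31/11 -10; -31/11 34/11 8; -10 8 24]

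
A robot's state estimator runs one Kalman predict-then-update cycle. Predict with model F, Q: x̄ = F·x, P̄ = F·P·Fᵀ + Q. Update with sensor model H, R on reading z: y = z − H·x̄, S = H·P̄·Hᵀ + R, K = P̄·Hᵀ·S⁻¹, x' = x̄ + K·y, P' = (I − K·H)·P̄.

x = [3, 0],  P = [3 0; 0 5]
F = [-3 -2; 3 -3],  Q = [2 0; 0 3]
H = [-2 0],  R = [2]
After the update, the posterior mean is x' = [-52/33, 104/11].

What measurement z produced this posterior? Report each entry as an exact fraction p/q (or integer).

z = [3]

x̄ = F·x = [-9, 9]
P̄ = F·P·Fᵀ + Q = [49 3; 3 75]
S = H·P̄·Hᵀ + R = [198]
K = P̄·Hᵀ·S⁻¹ = [-49/99; -1/33]
x' − x̄ = [245/33, 5/11] = K·y
y = (KᵀK)⁻¹·Kᵀ·(x' − x̄) = [-15]
z = y + H·x̄ = [-15] + [18] = [3]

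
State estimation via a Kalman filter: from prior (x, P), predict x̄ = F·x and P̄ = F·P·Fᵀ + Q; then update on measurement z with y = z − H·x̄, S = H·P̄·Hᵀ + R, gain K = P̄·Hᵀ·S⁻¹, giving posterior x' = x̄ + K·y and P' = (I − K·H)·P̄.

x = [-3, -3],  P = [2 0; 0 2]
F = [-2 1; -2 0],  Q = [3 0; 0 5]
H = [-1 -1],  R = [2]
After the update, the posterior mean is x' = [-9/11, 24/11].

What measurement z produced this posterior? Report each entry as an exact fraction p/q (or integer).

x̄ = F·x = [3, 6]
P̄ = F·P·Fᵀ + Q = [13 8; 8 13]
S = H·P̄·Hᵀ + R = [44]
K = P̄·Hᵀ·S⁻¹ = [-21/44; -21/44]
x' − x̄ = [-42/11, -42/11] = K·y
y = (KᵀK)⁻¹·Kᵀ·(x' − x̄) = [8]
z = y + H·x̄ = [8] + [-9] = [-1]

z = [-1]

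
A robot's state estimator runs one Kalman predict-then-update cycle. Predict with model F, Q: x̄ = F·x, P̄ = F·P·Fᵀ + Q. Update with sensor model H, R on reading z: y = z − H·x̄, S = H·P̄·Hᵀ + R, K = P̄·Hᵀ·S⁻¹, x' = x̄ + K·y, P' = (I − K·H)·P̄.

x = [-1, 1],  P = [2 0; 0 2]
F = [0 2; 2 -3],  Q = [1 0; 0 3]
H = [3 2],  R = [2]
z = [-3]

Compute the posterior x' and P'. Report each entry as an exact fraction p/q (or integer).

x' = [113/55, -23/5]
P' = [486/55 -66/5; -66/5 101/5]

x̄ = F·x = [2, -5]
P̄ = F·P·Fᵀ + Q = [9 -12; -12 29]
y = z − H·x̄ = [1]
S = H·P̄·Hᵀ + R = [55]
K = P̄·Hᵀ·S⁻¹ = [3/55; 2/5]
x' = x̄ + K·y = [113/55, -23/5]
P' = (I − K·H)·P̄ = [486/55 -66/5; -66/5 101/5]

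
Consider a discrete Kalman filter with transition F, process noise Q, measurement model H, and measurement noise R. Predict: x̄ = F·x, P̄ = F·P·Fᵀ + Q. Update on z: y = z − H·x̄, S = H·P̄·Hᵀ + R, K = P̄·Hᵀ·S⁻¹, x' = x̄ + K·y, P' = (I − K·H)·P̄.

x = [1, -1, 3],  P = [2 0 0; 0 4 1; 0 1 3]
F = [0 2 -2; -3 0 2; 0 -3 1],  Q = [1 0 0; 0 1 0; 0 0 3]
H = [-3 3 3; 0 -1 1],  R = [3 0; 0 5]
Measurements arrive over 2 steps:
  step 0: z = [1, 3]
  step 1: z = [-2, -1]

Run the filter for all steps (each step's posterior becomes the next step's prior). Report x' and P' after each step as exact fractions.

step 0: x' = [-77356/30957, -76979/30957, 3714/10319], P' = [82457/30957 47833/30957 10406/10319; 47833/30957 65660/30957 -4810/10319; 10406/10319 -4810/10319 16380/10319]
step 1: x' = [77371396/77508447, 72754553/77508447, -14408493/25836149], P' = [76496841/25836149 152819845/77508447 23033960/25836149; 152819845/77508447 167146385/77508447 -1873535/25836149; 23033960/25836149 -1873535/25836149 28075155/25836149]

step 0: x̄ = F·x = [-8, 3, 6]
step 0: P̄ = F·P·Fᵀ + Q = [21 -8 -22; -8 31 0; -22 0 36]
step 0: y = z − H·x̄ = [-50, 0]
step 0: S = H·P̄·Hᵀ + R = [1335 57; 57 72]
step 0: K = P̄·Hᵀ·S⁻¹ = [-3406/30957 -3323/30957; 3397/30957 -16018/30957; 1164/10319 4238/10319]
step 0: x' = x̄ + K·y = [-77356/30957, -76979/30957, 3714/10319]
step 0: P' = (I − K·H)·P̄ = [82457/30957 47833/30957 10406/10319; 47833/30957 65660/30957 -4810/10319; 10406/10319 -4810/10319 16380/10319]
step 1: x̄ = F·x = [-176242/30957, 84784/10319, 80693/10319]
step 1: P̄ = F·P·Fᵀ + Q = [605597/30957 -117990/10319 -202560/10319; -117990/10319 198338/10319 173901/10319; -202560/10319 173901/10319 273177/10319]
step 1: y = z − H·x̄ = [-40783/607, -6228/10319]
step 1: S = H·P̄·Hᵀ + R = [881853/607 28131/607; 28131/607 175308/10319]
step 1: K = P̄·Hᵀ·S⁻¹ = [-7568798/77508447 -16743593/77508447; 8705935/77508447 -34553398/77508447; 3167660/25836149 5989738/25836149]
step 1: x' = x̄ + K·y = [77371396/77508447, 72754553/77508447, -14408493/25836149]
step 1: P' = (I − K·H)·P̄ = [76496841/25836149 152819845/77508447 23033960/25836149; 152819845/77508447 167146385/77508447 -1873535/25836149; 23033960/25836149 -1873535/25836149 28075155/25836149]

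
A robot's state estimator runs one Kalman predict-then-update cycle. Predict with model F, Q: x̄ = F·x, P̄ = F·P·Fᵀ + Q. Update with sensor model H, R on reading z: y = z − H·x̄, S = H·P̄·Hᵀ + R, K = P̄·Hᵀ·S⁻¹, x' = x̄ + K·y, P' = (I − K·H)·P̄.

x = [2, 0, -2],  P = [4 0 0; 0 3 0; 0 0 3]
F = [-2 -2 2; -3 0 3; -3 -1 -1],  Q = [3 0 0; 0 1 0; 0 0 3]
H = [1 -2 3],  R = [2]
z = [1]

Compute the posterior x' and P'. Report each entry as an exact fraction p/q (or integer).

x̄ = F·x = [-8, -12, -4]
P̄ = F·P·Fᵀ + Q = [43 42 24; 42 64 27; 24 27 45]
y = z − H·x̄ = [-3]
S = H·P̄·Hᵀ + R = [358]
K = P̄·Hᵀ·S⁻¹ = [31/358; -5/358; 105/358]
x' = x̄ + K·y = [-2957/358, -4281/358, -1747/358]
P' = (I − K·H)·P̄ = [14433/358 15191/358 5337/358; 15191/358 22887/358 10191/358; 5337/358 10191/358 5085/358]

x' = [-2957/358, -4281/358, -1747/358]
P' = [14433/358 15191/358 5337/358; 15191/358 22887/358 10191/358; 5337/358 10191/358 5085/358]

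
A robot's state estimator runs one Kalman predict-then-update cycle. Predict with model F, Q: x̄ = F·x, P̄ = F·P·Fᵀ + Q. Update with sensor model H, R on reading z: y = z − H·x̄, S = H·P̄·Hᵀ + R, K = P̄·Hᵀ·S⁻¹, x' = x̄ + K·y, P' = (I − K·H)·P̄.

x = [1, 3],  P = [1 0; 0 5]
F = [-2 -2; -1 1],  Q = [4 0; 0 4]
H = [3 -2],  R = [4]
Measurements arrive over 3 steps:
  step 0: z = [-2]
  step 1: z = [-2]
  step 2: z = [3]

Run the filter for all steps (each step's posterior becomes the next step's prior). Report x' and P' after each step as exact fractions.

step 0: x' = [-67/49, -45/49], P' = [122/49 158/49; 158/49 248/49]
step 1: x' = [263/3835, 4048/3835], P' = [8322/3835 10152/3835; 10152/3835 15542/3835]
step 2: x' = [652391/498082, 126967/249041], P' = [541966/249041 661720/249041; 661720/249041 1012860/249041]

step 0: x̄ = F·x = [-8, 2]
step 0: P̄ = F·P·Fᵀ + Q = [28 -8; -8 10]
step 0: y = z − H·x̄ = [26]
step 0: S = H·P̄·Hᵀ + R = [392]
step 0: K = P̄·Hᵀ·S⁻¹ = [25/98; -11/98]
step 0: x' = x̄ + K·y = [-67/49, -45/49]
step 0: P' = (I − K·H)·P̄ = [122/49 158/49; 158/49 248/49]
step 1: x̄ = F·x = [32/7, 22/49]
step 1: P̄ = F·P·Fᵀ + Q = [60 -36/7; -36/7 250/49]
step 1: y = z − H·x̄ = [-726/49]
step 1: S = H·P̄·Hᵀ + R = [30680/49]
step 1: K = P̄·Hᵀ·S⁻¹ = [2331/7670; -157/3835]
step 1: x' = x̄ + K·y = [263/3835, 4048/3835]
step 1: P' = (I − K·H)·P̄ = [8322/3835 10152/3835; 10152/3835 15542/3835]
step 2: x̄ = F·x = [-8622/3835, 757/767]
step 2: P̄ = F·P·Fᵀ + Q = [192012/3835 -2888/767; -2888/767 3780/767]
step 2: y = z − H·x̄ = [3457/295]
step 2: S = H·P̄·Hᵀ + R = [153256/295]
step 2: K = P̄·Hᵀ·S⁻¹ = [11633/38314; -780/19157]
step 2: x' = x̄ + K·y = [652391/498082, 126967/249041]
step 2: P' = (I − K·H)·P̄ = [541966/249041 661720/249041; 661720/249041 1012860/249041]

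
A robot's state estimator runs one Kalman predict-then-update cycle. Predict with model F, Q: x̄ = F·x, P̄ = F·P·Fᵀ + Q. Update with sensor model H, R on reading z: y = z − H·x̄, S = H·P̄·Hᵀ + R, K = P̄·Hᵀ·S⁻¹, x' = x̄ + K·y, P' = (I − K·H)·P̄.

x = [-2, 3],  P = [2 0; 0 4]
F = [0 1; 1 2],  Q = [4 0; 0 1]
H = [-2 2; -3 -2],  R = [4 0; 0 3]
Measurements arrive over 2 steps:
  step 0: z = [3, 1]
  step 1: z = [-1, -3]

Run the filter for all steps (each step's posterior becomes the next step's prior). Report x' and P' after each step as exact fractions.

step 0: x' = [-41/62, 3121/4960], P' = [8/31 -3/31; -3/31 1113/2480]
step 1: x' = [460513/595774, 106294/297887], P' = [75958/297887 -25839/297887; -25839/297887 117912/297887]

step 0: x̄ = F·x = [3, 4]
step 0: P̄ = F·P·Fᵀ + Q = [8 8; 8 19]
step 0: y = z − H·x̄ = [1, 18]
step 0: S = H·P̄·Hᵀ + R = [48 -44; -44 247]
step 0: K = P̄·Hᵀ·S⁻¹ = [-11/62 -6/31; 1353/4960 -251/1240]
step 0: x' = x̄ + K·y = [-41/62, 3121/4960]
step 0: P' = (I − K·H)·P̄ = [8/31 -3/31; -3/31 1113/2480]
step 1: x̄ = F·x = [3121/4960, 1481/2480]
step 1: P̄ = F·P·Fᵀ + Q = [11033/2480 993/1240; 993/1240 1653/620]
step 1: y = z − H·x̄ = [-2321/2480, 407/4960]
step 1: S = H·P̄·Hᵀ + R = [16153/620 17889/1240; 17889/1240 157017/2480]
step 1: K = P̄·Hᵀ·S⁻¹ = [-101797/595774 -58732/297887; 143751/595774 -52769/297887]
step 1: x' = x̄ + K·y = [460513/595774, 106294/297887]
step 1: P' = (I − K·H)·P̄ = [75958/297887 -25839/297887; -25839/297887 117912/297887]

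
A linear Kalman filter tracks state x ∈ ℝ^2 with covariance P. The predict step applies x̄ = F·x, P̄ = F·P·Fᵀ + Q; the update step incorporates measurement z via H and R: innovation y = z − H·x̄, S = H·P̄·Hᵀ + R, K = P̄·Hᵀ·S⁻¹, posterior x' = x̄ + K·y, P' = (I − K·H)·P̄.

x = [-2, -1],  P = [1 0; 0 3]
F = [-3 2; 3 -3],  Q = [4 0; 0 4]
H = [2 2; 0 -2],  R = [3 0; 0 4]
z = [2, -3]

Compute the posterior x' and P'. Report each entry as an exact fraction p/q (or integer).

x' = [-53/278, 185/139]
P' = [1972/1251 -1165/1251; -1165/1251 1204/1251]

x̄ = F·x = [4, -3]
P̄ = F·P·Fᵀ + Q = [25 -27; -27 40]
y = z − H·x̄ = [0, -9]
S = H·P̄·Hᵀ + R = [47 -52; -52 164]
K = P̄·Hᵀ·S⁻¹ = [538/1251 1165/2502; 26/1251 -602/1251]
x' = x̄ + K·y = [-53/278, 185/139]
P' = (I − K·H)·P̄ = [1972/1251 -1165/1251; -1165/1251 1204/1251]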